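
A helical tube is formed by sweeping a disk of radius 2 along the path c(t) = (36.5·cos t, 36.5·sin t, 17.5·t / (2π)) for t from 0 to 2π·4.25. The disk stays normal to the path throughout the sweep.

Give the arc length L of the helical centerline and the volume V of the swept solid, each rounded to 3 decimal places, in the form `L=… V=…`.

2πR = 2π·36.5 = 229.336264
per-turn = √(229.336264² + 17.5²) = √(52595.1219 + 306.25) = √52901.3719 = 230.002982
L = 4.25 × 230.002982 = 977.512675
V = π·2² × L = 12.566371 × 977.512675 = 12283.786550

L=977.513 V=12283.787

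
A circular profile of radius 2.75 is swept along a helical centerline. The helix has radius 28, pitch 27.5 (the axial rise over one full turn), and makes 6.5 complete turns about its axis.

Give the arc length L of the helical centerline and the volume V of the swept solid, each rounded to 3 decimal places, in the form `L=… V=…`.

L=1157.426 V=27498.465

2πR = 2π·28 = 175.929189
per-turn = √(175.929189² + 27.5²) = √(30951.0794 + 756.25) = √31707.3294 = 178.065520
L = 6.5 × 178.065520 = 1157.425880
V = π·2.75² × L = 23.758294 × 1157.425880 = 27498.464848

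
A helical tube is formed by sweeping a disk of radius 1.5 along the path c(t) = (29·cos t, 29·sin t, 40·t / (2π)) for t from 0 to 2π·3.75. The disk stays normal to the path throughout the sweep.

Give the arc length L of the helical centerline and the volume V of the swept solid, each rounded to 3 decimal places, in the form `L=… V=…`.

2πR = 2π·29 = 182.212374
per-turn = √(182.212374² + 40²) = √(33201.3492 + 1600) = √34801.3492 = 186.551197
L = 3.75 × 186.551197 = 699.566990
V = π·1.5² × L = 7.068583 × 699.566990 = 4944.947661

L=699.567 V=4944.948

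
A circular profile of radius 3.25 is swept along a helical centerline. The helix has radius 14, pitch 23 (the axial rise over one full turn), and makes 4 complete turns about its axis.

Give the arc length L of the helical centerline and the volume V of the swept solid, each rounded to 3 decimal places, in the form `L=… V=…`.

L=363.687 V=12068.256

2πR = 2π·14 = 87.964594
per-turn = √(87.964594² + 23²) = √(7737.7699 + 529) = √8266.7699 = 90.921779
L = 4 × 90.921779 = 363.687115
V = π·3.25² × L = 33.183072 × 363.687115 = 12068.255869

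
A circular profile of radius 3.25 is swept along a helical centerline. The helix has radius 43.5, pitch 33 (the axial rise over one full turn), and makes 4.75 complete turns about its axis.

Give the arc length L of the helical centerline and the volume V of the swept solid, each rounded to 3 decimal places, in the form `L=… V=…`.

L=1307.692 V=43393.231

2πR = 2π·43.5 = 273.318561
per-turn = √(273.318561² + 33²) = √(74703.0357 + 1089) = √75792.0357 = 275.303534
L = 4.75 × 275.303534 = 1307.691785
V = π·3.25² × L = 33.183072 × 1307.691785 = 43393.231198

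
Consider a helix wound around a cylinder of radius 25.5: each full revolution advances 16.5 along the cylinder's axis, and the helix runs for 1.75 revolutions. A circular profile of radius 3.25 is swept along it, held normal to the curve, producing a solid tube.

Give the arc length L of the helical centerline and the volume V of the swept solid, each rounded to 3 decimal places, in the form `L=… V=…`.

2πR = 2π·25.5 = 160.221225
per-turn = √(160.221225² + 16.5²) = √(25670.8410 + 272.25) = √25943.0910 = 161.068591
L = 1.75 × 161.068591 = 281.870034
V = π·3.25² × L = 33.183072 × 281.870034 = 9353.313762

L=281.870 V=9353.314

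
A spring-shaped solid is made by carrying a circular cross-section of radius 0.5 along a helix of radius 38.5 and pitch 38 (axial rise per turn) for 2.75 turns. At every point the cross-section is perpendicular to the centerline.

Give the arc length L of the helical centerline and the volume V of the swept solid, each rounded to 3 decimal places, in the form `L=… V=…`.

L=673.390 V=528.879

2πR = 2π·38.5 = 241.902634
per-turn = √(241.902634² + 38²) = √(58516.8845 + 1444) = √59960.8845 = 244.869117
L = 2.75 × 244.869117 = 673.390072
V = π·0.5² × L = 0.785398 × 673.390072 = 528.879326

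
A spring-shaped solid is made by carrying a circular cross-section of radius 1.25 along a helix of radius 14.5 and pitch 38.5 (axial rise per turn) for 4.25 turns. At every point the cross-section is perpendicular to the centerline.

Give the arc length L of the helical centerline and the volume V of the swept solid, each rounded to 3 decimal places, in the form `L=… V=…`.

2πR = 2π·14.5 = 91.106187
per-turn = √(91.106187² + 38.5²) = √(8300.3373 + 1482.25) = √9782.5873 = 98.906963
L = 4.25 × 98.906963 = 420.354592
V = π·1.25² × L = 4.908739 × 420.354592 = 2063.410779

L=420.355 V=2063.411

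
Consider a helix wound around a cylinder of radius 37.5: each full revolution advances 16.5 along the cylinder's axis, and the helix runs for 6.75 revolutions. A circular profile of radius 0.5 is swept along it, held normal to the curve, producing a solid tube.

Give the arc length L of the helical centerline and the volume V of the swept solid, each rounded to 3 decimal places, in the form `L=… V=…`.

2πR = 2π·37.5 = 235.619449
per-turn = √(235.619449² + 16.5²) = √(55516.5248 + 272.25) = √55788.7748 = 236.196475
L = 6.75 × 236.196475 = 1594.326206
V = π·0.5² × L = 0.785398 × 1594.326206 = 1252.180874

L=1594.326 V=1252.181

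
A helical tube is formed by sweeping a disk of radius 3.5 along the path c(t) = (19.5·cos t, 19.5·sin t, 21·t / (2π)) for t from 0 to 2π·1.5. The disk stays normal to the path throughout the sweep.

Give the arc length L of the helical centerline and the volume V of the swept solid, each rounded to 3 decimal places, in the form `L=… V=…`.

2πR = 2π·19.5 = 122.522113
per-turn = √(122.522113² + 21²) = √(15011.6683 + 441) = √15452.6683 = 124.308762
L = 1.5 × 124.308762 = 186.463143
V = π·3.5² × L = 38.484510 × 186.463143 = 7175.942689

L=186.463 V=7175.943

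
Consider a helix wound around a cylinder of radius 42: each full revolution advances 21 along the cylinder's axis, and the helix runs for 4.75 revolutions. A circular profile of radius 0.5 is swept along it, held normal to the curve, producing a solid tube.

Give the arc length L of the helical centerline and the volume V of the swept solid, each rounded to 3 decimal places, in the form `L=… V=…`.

2πR = 2π·42 = 263.893783
per-turn = √(263.893783² + 21²) = √(69639.9287 + 441) = √70080.9287 = 264.728028
L = 4.75 × 264.728028 = 1257.458132
V = π·0.5² × L = 0.785398 × 1257.458132 = 987.605307

L=1257.458 V=987.605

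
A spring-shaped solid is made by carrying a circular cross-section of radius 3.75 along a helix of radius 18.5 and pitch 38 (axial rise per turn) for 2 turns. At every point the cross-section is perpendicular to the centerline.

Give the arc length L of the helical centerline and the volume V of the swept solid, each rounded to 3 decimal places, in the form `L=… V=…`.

2πR = 2π·18.5 = 116.238928
per-turn = √(116.238928² + 38²) = √(13511.4884 + 1444) = √14955.4884 = 122.292634
L = 2 × 122.292634 = 244.585269
V = π·3.75² × L = 44.178647 × 244.585269 = 10805.446175

L=244.585 V=10805.446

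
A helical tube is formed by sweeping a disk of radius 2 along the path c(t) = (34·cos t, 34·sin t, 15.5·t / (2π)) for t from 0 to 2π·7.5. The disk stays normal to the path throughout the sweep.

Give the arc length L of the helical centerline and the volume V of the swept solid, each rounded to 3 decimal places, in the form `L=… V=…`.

2πR = 2π·34 = 213.628300
per-turn = √(213.628300² + 15.5²) = √(45637.0508 + 240.25) = √45877.3008 = 214.189871
L = 7.5 × 214.189871 = 1606.424031
V = π·2² × L = 12.566371 × 1606.424031 = 20186.919737

L=1606.424 V=20186.920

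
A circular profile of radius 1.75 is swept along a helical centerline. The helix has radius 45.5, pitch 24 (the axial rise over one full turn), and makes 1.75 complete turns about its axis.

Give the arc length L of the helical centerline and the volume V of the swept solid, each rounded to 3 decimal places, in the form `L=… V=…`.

2πR = 2π·45.5 = 285.884931
per-turn = √(285.884931² + 24²) = √(81730.1940 + 576) = √82306.1940 = 286.890561
L = 1.75 × 286.890561 = 502.058482
V = π·1.75² × L = 9.621128 × 502.058482 = 4830.368668

L=502.058 V=4830.369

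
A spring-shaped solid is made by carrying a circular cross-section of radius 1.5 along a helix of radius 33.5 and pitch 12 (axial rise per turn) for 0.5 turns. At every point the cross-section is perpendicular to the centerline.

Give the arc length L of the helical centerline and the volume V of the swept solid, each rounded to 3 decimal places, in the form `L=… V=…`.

L=105.414 V=745.129

2πR = 2π·33.5 = 210.486708
per-turn = √(210.486708² + 12²) = √(44304.6542 + 144) = √44448.6542 = 210.828495
L = 0.5 × 210.828495 = 105.414247
V = π·1.5² × L = 7.068583 × 105.414247 = 745.129406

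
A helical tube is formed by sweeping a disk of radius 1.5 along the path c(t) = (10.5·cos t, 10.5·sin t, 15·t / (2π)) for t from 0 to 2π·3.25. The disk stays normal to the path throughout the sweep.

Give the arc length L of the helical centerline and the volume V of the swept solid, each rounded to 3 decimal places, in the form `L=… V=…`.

L=219.886 V=1554.282

2πR = 2π·10.5 = 65.973446
per-turn = √(65.973446² + 15²) = √(4352.4955 + 225) = √4577.4955 = 67.657191
L = 3.25 × 67.657191 = 219.885872
V = π·1.5² × L = 7.068583 × 219.885872 = 1554.281639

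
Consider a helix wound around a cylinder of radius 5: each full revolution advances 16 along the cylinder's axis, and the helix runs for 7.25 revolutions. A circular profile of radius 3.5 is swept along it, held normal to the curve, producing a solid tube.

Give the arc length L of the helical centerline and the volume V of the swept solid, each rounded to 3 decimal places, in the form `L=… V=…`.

2πR = 2π·5 = 31.415927
per-turn = √(31.415927² + 16²) = √(986.9604 + 256) = √1242.9604 = 35.255644
L = 7.25 × 35.255644 = 255.603420
V = π·3.5² × L = 38.484510 × 255.603420 = 9836.772361

L=255.603 V=9836.772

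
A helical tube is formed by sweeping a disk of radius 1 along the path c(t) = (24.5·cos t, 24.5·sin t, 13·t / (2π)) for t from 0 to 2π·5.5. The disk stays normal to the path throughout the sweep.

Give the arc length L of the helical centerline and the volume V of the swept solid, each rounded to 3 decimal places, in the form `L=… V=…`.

2πR = 2π·24.5 = 153.938040
per-turn = √(153.938040² + 13²) = √(23696.9202 + 169) = √23865.9202 = 154.485987
L = 5.5 × 154.485987 = 849.672928
V = π·1² × L = 3.141593 × 849.672928 = 2669.326229

L=849.673 V=2669.326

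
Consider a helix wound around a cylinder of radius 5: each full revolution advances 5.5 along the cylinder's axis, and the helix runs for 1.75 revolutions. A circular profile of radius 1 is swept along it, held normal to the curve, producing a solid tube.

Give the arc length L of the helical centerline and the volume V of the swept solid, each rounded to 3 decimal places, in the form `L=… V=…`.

2πR = 2π·5 = 31.415927
per-turn = √(31.415927² + 5.5²) = √(986.9604 + 30.25) = √1017.2104 = 31.893737
L = 1.75 × 31.893737 = 55.814039
V = π·1² × L = 3.141593 × 55.814039 = 175.344976

L=55.814 V=175.345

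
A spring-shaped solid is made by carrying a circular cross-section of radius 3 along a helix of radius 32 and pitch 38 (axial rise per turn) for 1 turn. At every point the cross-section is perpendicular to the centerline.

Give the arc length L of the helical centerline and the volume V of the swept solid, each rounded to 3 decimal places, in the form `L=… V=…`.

L=204.621 V=5785.533

2πR = 2π·32 = 201.061930
per-turn = √(201.061930² + 38²) = √(40425.8996 + 1444) = √41869.8996 = 204.621357
L = 1 × 204.621357 = 204.621357
V = π·3² × L = 28.274334 × 204.621357 = 5785.532559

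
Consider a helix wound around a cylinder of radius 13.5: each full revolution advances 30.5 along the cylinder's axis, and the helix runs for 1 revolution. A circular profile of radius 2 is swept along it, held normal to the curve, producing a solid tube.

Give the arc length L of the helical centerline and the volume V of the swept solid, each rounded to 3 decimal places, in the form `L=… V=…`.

L=90.140 V=1132.731

2πR = 2π·13.5 = 84.823002
per-turn = √(84.823002² + 30.5²) = √(7194.9416 + 930.25) = √8125.1916 = 90.139845
L = 1 × 90.139845 = 90.139845
V = π·2² × L = 12.566371 × 90.139845 = 1132.730696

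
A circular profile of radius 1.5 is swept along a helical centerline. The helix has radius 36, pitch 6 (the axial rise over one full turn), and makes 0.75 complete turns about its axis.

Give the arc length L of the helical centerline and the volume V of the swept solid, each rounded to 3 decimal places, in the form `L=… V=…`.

2πR = 2π·36 = 226.194671
per-turn = √(226.194671² + 6²) = √(51164.0292 + 36) = √51200.0292 = 226.274235
L = 0.75 × 226.274235 = 169.705676
V = π·1.5² × L = 7.068583 × 169.705676 = 1199.578736

L=169.706 V=1199.579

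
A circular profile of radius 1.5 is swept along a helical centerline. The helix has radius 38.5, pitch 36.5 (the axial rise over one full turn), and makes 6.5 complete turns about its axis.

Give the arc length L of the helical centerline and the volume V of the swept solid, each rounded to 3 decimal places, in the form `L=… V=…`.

2πR = 2π·38.5 = 241.902634
per-turn = √(241.902634² + 36.5²) = √(58516.8845 + 1332.25) = √59849.1345 = 244.640828
L = 6.5 × 244.640828 = 1590.165379
V = π·1.5² × L = 7.068583 × 1590.165379 = 11240.216713

L=1590.165 V=11240.217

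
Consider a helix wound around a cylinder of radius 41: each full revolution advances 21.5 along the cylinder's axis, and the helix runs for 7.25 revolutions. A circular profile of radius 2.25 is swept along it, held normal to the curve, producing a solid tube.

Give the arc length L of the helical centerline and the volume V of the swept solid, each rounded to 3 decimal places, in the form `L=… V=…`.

2πR = 2π·41 = 257.610598
per-turn = √(257.610598² + 21.5²) = √(66363.2200 + 462.25) = √66825.4700 = 258.506228
L = 7.25 × 258.506228 = 1874.170154
V = π·2.25² × L = 15.904313 × 1874.170154 = 29807.388388

L=1874.170 V=29807.388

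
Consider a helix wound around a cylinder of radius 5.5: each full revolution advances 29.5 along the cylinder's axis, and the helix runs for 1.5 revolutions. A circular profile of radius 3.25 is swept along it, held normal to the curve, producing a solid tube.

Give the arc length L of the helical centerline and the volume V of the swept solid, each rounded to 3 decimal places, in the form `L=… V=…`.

2πR = 2π·5.5 = 34.557519
per-turn = √(34.557519² + 29.5²) = √(1194.2221 + 870.25) = √2064.4721 = 45.436463
L = 1.5 × 45.436463 = 68.154694
V = π·3.25² × L = 33.183072 × 68.154694 = 2261.582142

L=68.155 V=2261.582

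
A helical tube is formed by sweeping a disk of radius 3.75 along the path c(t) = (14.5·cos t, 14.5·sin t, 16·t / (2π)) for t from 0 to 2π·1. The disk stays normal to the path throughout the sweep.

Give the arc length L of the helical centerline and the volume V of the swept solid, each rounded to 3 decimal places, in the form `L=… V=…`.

L=92.500 V=4086.546

2πR = 2π·14.5 = 91.106187
per-turn = √(91.106187² + 16²) = √(8300.3373 + 256) = √8556.3373 = 92.500472
L = 1 × 92.500472 = 92.500472
V = π·3.75² × L = 44.178647 × 92.500472 = 4086.545667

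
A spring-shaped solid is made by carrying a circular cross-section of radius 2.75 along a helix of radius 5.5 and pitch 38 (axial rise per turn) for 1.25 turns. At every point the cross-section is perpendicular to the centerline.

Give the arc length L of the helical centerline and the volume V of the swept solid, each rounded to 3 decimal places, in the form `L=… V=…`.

2πR = 2π·5.5 = 34.557519
per-turn = √(34.557519² + 38²) = √(1194.2221 + 1444) = √2638.2221 = 51.363627
L = 1.25 × 51.363627 = 64.204533
V = π·2.75² × L = 23.758294 × 64.204533 = 1525.390204

L=64.205 V=1525.390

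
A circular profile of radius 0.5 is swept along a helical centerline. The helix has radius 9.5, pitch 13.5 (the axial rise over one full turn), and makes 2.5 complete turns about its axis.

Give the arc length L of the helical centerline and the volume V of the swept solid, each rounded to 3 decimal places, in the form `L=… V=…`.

L=152.995 V=120.162

2πR = 2π·9.5 = 59.690260
per-turn = √(59.690260² + 13.5²) = √(3562.9272 + 182.25) = √3745.1772 = 61.197853
L = 2.5 × 61.197853 = 152.994632
V = π·0.5² × L = 0.785398 × 152.994632 = 120.161703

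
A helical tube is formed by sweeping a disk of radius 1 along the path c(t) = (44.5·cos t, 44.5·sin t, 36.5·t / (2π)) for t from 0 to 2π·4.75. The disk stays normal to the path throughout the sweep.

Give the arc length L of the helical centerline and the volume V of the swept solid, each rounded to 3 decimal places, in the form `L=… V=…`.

L=1339.377 V=4207.777

2πR = 2π·44.5 = 279.601746
per-turn = √(279.601746² + 36.5²) = √(78177.1365 + 1332.25) = √79509.3865 = 281.974088
L = 4.75 × 281.974088 = 1339.376919
V = π·1² × L = 3.141593 × 1339.376919 = 4207.776690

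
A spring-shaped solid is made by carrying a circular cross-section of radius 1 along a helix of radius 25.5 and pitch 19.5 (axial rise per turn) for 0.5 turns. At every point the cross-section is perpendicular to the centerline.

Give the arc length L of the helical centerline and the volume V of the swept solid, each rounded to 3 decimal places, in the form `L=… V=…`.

2πR = 2π·25.5 = 160.221225
per-turn = √(160.221225² + 19.5²) = √(25670.8410 + 380.25) = √26051.0910 = 161.403504
L = 0.5 × 161.403504 = 80.701752
V = π·1² × L = 3.141593 × 80.701752 = 253.532031

L=80.702 V=253.532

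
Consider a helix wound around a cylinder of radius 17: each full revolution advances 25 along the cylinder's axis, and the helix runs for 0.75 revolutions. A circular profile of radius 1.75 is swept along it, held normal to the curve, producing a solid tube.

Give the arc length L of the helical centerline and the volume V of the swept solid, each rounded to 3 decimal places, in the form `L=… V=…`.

L=82.276 V=791.584

2πR = 2π·17 = 106.814150
per-turn = √(106.814150² + 25²) = √(11409.2627 + 625) = √12034.2627 = 109.700787
L = 0.75 × 109.700787 = 82.275590
V = π·1.75² × L = 9.621128 × 82.275590 = 791.583945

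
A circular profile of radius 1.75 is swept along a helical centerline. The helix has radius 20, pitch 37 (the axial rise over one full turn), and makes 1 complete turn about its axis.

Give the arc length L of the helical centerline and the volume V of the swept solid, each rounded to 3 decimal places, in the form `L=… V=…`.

2πR = 2π·20 = 125.663706
per-turn = √(125.663706² + 37²) = √(15791.3670 + 1369) = √17160.3670 = 130.997584
L = 1 × 130.997584 = 130.997584
V = π·1.75² × L = 9.621128 × 130.997584 = 1260.344459

L=130.998 V=1260.344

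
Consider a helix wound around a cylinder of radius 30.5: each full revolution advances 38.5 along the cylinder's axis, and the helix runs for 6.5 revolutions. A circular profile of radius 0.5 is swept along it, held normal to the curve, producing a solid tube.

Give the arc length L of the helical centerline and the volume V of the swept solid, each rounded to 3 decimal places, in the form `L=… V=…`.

L=1270.531 V=997.872

2πR = 2π·30.5 = 191.637152
per-turn = √(191.637152² + 38.5²) = √(36724.7980 + 1482.25) = √38207.0480 = 195.466232
L = 6.5 × 195.466232 = 1270.530510
V = π·0.5² × L = 0.785398 × 1270.530510 = 997.872329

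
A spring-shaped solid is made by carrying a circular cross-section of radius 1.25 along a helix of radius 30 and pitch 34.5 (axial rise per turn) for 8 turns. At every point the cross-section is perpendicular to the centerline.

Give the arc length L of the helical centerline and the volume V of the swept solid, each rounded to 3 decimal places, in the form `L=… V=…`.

L=1533.014 V=7525.166

2πR = 2π·30 = 188.495559
per-turn = √(188.495559² + 34.5²) = √(35530.5758 + 1190.25) = √36720.8258 = 191.626788
L = 8 × 191.626788 = 1533.014303
V = π·1.25² × L = 4.908739 × 1533.014303 = 7525.166364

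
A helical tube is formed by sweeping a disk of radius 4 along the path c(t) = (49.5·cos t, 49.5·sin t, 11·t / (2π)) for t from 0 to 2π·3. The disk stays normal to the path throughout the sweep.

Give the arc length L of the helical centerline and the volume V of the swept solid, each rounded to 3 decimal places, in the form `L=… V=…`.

2πR = 2π·49.5 = 311.017673
per-turn = √(311.017673² + 11²) = √(96731.9927 + 121) = √96852.9927 = 311.212135
L = 3 × 311.212135 = 933.636404
V = π·4² × L = 50.265482 × 933.636404 = 46929.684280

L=933.636 V=46929.684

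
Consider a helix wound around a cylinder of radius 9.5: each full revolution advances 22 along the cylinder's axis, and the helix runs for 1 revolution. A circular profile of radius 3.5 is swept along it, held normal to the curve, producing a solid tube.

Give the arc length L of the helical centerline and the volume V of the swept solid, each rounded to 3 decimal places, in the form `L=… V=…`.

L=63.615 V=2448.210

2πR = 2π·9.5 = 59.690260
per-turn = √(59.690260² + 22²) = √(3562.9272 + 484) = √4046.9272 = 63.615463
L = 1 × 63.615463 = 63.615463
V = π·3.5² × L = 38.484510 × 63.615463 = 2448.209939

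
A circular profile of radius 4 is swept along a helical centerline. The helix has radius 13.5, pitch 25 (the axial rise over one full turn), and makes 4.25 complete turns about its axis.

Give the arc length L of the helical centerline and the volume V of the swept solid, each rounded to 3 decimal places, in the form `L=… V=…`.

L=375.829 V=18891.243

2πR = 2π·13.5 = 84.823002
per-turn = √(84.823002² + 25²) = √(7194.9416 + 625) = √7819.9416 = 88.430434
L = 4.25 × 88.430434 = 375.829343
V = π·4² × L = 50.265482 × 375.829343 = 18891.243264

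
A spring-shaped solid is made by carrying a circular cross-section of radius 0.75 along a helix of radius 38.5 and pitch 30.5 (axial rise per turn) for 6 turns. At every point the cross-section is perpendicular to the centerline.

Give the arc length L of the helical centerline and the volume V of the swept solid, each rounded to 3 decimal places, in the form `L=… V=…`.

2πR = 2π·38.5 = 241.902634
per-turn = √(241.902634² + 30.5²) = √(58516.8845 + 930.25) = √59447.1345 = 243.817831
L = 6 × 243.817831 = 1462.906983
V = π·0.75² × L = 1.767146 × 1462.906983 = 2585.170030

L=1462.907 V=2585.170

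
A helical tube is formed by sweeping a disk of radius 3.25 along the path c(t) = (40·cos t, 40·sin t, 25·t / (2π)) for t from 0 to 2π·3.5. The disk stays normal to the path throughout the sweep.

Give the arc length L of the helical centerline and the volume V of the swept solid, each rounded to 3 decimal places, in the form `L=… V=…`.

2πR = 2π·40 = 251.327412
per-turn = √(251.327412² + 25²) = √(63165.4682 + 625) = √63790.4682 = 252.567750
L = 3.5 × 252.567750 = 883.987124
V = π·3.25² × L = 33.183072 × 883.987124 = 29333.408733

L=883.987 V=29333.409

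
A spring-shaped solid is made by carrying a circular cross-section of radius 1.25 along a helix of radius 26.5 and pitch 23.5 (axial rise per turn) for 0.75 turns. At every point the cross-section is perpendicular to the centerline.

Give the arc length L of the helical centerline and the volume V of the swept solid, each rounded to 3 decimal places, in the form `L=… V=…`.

L=126.116 V=619.070

2πR = 2π·26.5 = 166.504411
per-turn = √(166.504411² + 23.5²) = √(27723.7188 + 552.25) = √28275.9688 = 168.154598
L = 0.75 × 168.154598 = 126.115948
V = π·1.25² × L = 4.908739 × 126.115948 = 619.070214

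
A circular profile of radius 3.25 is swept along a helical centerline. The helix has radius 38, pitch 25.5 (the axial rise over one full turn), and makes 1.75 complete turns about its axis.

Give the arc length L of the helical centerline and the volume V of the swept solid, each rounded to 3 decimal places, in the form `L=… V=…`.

L=420.208 V=13943.795

2πR = 2π·38 = 238.761042
per-turn = √(238.761042² + 25.5²) = √(57006.8350 + 650.25) = √57657.0850 = 240.118898
L = 1.75 × 240.118898 = 420.208071
V = π·3.25² × L = 33.183072 × 420.208071 = 13943.794842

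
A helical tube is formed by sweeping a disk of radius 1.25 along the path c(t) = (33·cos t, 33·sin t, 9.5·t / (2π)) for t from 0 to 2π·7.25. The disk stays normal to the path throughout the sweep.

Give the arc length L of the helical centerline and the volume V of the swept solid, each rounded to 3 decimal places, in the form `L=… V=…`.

2πR = 2π·33 = 207.345115
per-turn = √(207.345115² + 9.5²) = √(42991.9968 + 90.25) = √43082.2468 = 207.562633
L = 7.25 × 207.562633 = 1504.829092
V = π·1.25² × L = 4.908739 × 1504.829092 = 7386.812531

L=1504.829 V=7386.813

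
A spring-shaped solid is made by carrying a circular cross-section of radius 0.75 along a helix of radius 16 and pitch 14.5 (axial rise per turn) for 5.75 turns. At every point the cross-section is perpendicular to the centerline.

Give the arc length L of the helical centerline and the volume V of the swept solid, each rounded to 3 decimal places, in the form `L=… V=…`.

2πR = 2π·16 = 100.530965
per-turn = √(100.530965² + 14.5²) = √(10106.4749 + 210.25) = √10316.7249 = 101.571280
L = 5.75 × 101.571280 = 584.034860
V = π·0.75² × L = 1.767146 × 584.034860 = 1032.074789

L=584.035 V=1032.075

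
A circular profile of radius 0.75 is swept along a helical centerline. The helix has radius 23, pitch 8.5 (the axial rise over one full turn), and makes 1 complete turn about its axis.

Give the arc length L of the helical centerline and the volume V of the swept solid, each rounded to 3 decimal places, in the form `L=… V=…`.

2πR = 2π·23 = 144.513262
per-turn = √(144.513262² + 8.5²) = √(20884.0829 + 72.25) = √20956.3329 = 144.763023
L = 1 × 144.763023 = 144.763023
V = π·0.75² × L = 1.767146 × 144.763023 = 255.817378

L=144.763 V=255.817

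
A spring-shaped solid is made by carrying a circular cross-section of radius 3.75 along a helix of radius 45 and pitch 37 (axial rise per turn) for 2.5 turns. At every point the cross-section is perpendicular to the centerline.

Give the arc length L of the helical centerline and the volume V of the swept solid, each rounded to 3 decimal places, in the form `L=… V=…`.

2πR = 2π·45 = 282.743339
per-turn = √(282.743339² + 37²) = √(79943.7956 + 1369) = √81312.7956 = 285.153986
L = 2.5 × 285.153986 = 712.884965
V = π·3.75² × L = 44.178647 × 712.884965 = 31494.292984

L=712.885 V=31494.293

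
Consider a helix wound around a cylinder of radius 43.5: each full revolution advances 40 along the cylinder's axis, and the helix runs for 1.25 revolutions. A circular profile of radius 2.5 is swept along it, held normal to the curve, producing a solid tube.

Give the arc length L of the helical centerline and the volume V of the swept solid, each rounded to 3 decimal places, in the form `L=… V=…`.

L=345.288 V=6779.705

2πR = 2π·43.5 = 273.318561
per-turn = √(273.318561² + 40²) = √(74703.0357 + 1600) = √76303.0357 = 276.230041
L = 1.25 × 276.230041 = 345.287552
V = π·2.5² × L = 19.634954 × 345.287552 = 6779.705222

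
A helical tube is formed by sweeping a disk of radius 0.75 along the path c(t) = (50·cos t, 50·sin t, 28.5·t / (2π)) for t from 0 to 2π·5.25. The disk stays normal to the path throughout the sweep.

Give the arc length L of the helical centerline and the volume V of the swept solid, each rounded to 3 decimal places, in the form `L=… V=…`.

2πR = 2π·50 = 314.159265
per-turn = √(314.159265² + 28.5²) = √(98696.0440 + 812.25) = √99508.2940 = 315.449353
L = 5.25 × 315.449353 = 1656.109101
V = π·0.75² × L = 1.767146 × 1656.109101 = 2926.586354

L=1656.109 V=2926.586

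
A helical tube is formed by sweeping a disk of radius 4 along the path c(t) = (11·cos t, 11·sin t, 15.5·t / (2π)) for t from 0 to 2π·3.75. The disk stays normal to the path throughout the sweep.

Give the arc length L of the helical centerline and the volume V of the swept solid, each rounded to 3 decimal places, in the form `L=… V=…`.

L=265.619 V=13351.473

2πR = 2π·11 = 69.115038
per-turn = √(69.115038² + 15.5²) = √(4776.8885 + 240.25) = √5017.1385 = 70.831762
L = 3.75 × 70.831762 = 265.619108
V = π·4² × L = 50.265482 × 265.619108 = 13351.472618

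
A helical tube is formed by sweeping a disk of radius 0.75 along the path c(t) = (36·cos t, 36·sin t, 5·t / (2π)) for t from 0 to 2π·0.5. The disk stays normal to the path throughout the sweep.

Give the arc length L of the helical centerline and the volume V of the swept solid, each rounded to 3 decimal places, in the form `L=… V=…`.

L=113.125 V=199.908

2πR = 2π·36 = 226.194671
per-turn = √(226.194671² + 5²) = √(51164.0292 + 25) = √51189.0292 = 226.249926
L = 0.5 × 226.249926 = 113.124963
V = π·0.75² × L = 1.767146 × 113.124963 = 199.908311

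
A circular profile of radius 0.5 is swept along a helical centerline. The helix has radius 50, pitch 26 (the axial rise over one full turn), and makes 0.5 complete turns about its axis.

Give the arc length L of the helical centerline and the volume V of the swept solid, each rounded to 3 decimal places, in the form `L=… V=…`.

L=157.617 V=123.792

2πR = 2π·50 = 314.159265
per-turn = √(314.159265² + 26²) = √(98696.0440 + 676) = √99372.0440 = 315.233317
L = 0.5 × 315.233317 = 157.616658
V = π·0.5² × L = 0.785398 × 157.616658 = 123.791834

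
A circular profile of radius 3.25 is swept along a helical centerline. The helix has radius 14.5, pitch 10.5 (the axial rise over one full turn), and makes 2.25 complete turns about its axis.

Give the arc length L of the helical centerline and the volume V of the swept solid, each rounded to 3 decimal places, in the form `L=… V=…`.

L=206.346 V=6847.188

2πR = 2π·14.5 = 91.106187
per-turn = √(91.106187² + 10.5²) = √(8300.3373 + 110.25) = √8410.5873 = 91.709254
L = 2.25 × 91.709254 = 206.345822
V = π·3.25² × L = 33.183072 × 206.345822 = 6847.188348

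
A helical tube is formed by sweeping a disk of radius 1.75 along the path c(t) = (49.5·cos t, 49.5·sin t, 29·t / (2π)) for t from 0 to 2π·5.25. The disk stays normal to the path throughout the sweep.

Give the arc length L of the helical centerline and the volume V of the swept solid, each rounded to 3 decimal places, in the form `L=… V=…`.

L=1639.925 V=15777.932

2πR = 2π·49.5 = 311.017673
per-turn = √(311.017673² + 29²) = √(96731.9927 + 841) = √97572.9927 = 312.366760
L = 5.25 × 312.366760 = 1639.925490
V = π·1.75² × L = 9.621128 × 1639.925490 = 15777.932231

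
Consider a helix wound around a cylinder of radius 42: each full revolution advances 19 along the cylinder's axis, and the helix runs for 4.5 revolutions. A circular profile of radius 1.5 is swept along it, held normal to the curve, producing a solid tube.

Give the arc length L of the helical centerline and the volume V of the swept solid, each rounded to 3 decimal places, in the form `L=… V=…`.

L=1190.596 V=8415.827

2πR = 2π·42 = 263.893783
per-turn = √(263.893783² + 19²) = √(69639.9287 + 361) = √70000.9287 = 264.576886
L = 4.5 × 264.576886 = 1190.595987
V = π·1.5² × L = 7.068583 × 1190.595987 = 8415.827117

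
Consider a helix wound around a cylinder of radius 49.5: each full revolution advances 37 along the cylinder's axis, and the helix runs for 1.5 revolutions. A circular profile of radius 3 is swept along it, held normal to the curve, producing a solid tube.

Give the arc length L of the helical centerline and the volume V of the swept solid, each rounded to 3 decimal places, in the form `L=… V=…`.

L=469.816 V=13283.739

2πR = 2π·49.5 = 311.017673
per-turn = √(311.017673² + 37²) = √(96731.9927 + 1369) = √98100.9927 = 313.210780
L = 1.5 × 313.210780 = 469.816170
V = π·3² × L = 28.274334 × 469.816170 = 13283.739256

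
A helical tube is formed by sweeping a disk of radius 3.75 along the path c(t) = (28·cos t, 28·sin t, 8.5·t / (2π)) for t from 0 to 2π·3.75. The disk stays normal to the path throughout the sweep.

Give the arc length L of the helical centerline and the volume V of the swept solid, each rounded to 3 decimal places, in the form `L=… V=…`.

L=660.504 V=29180.174

2πR = 2π·28 = 175.929189
per-turn = √(175.929189² + 8.5²) = √(30951.0794 + 72.25) = √31023.3294 = 176.134407
L = 3.75 × 176.134407 = 660.504027
V = π·3.75² × L = 44.178647 × 660.504027 = 29180.174048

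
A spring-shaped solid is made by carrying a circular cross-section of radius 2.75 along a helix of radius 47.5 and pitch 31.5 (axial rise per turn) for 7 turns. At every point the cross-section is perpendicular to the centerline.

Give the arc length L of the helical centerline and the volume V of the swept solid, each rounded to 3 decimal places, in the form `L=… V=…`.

L=2100.763 V=49910.551

2πR = 2π·47.5 = 298.451302
per-turn = √(298.451302² + 31.5²) = √(89073.1797 + 992.25) = √90065.4297 = 300.109030
L = 7 × 300.109030 = 2100.763208
V = π·2.75² × L = 23.758294 × 2100.763208 = 49910.550851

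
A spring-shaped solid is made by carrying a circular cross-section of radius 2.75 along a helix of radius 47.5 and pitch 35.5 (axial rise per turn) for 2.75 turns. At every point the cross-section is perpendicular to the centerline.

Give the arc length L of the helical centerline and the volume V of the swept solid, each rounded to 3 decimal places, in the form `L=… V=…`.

L=826.527 V=19636.867

2πR = 2π·47.5 = 298.451302
per-turn = √(298.451302² + 35.5²) = √(89073.1797 + 1260.25) = √90333.4297 = 300.555202
L = 2.75 × 300.555202 = 826.526807
V = π·2.75² × L = 23.758294 × 826.526807 = 19636.867239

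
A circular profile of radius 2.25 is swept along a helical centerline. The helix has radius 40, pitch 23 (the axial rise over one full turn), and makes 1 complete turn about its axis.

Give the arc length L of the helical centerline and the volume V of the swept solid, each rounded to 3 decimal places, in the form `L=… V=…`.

2πR = 2π·40 = 251.327412
per-turn = √(251.327412² + 23²) = √(63165.4682 + 529) = √63694.4682 = 252.377630
L = 1 × 252.377630 = 252.377630
V = π·2.25² × L = 15.904313 × 252.377630 = 4013.892775

L=252.378 V=4013.893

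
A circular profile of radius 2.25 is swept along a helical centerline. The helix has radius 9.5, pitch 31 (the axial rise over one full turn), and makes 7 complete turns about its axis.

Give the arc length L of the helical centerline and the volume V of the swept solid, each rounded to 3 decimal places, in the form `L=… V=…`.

L=470.821 V=7488.085

2πR = 2π·9.5 = 59.690260
per-turn = √(59.690260² + 31²) = √(3562.9272 + 961) = √4523.9272 = 67.260146
L = 7 × 67.260146 = 470.821019
V = π·2.25² × L = 15.904313 × 470.821019 = 7488.084769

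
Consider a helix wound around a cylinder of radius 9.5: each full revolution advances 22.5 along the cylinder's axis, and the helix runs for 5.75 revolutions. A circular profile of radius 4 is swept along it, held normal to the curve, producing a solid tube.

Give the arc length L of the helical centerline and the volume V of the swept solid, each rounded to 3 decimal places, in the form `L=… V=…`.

L=366.793 V=18437.032

2πR = 2π·9.5 = 59.690260
per-turn = √(59.690260² + 22.5²) = √(3562.9272 + 506.25) = √4069.1772 = 63.790103
L = 5.75 × 63.790103 = 366.793090
V = π·4² × L = 50.265482 × 366.793090 = 18437.031626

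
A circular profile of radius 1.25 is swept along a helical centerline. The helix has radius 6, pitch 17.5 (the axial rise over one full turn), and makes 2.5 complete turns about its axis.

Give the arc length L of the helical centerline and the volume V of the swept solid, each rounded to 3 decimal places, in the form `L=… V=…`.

2πR = 2π·6 = 37.699112
per-turn = √(37.699112² + 17.5²) = √(1421.2230 + 306.25) = √1727.4730 = 41.562880
L = 2.5 × 41.562880 = 103.907201
V = π·1.25² × L = 4.908739 × 103.907201 = 510.053281

L=103.907 V=510.053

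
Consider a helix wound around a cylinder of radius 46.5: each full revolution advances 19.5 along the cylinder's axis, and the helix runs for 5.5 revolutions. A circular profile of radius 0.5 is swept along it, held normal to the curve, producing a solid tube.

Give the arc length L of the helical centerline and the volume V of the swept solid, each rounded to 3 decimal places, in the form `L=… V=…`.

2πR = 2π·46.5 = 292.168117
per-turn = √(292.168117² + 19.5²) = √(85362.2085 + 380.25) = √85742.4585 = 292.818132
L = 5.5 × 292.818132 = 1610.499726
V = π·0.5² × L = 0.785398 × 1610.499726 = 1264.883527

L=1610.500 V=1264.884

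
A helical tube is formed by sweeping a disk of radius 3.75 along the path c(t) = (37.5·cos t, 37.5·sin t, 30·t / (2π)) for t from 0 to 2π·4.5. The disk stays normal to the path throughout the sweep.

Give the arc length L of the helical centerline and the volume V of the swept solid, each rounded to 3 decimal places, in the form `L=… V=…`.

2πR = 2π·37.5 = 235.619449
per-turn = √(235.619449² + 30²) = √(55516.5248 + 900) = √56416.5248 = 237.521630
L = 4.5 × 237.521630 = 1068.847335
V = π·3.75² × L = 44.178647 × 1068.847335 = 47220.228796

L=1068.847 V=47220.229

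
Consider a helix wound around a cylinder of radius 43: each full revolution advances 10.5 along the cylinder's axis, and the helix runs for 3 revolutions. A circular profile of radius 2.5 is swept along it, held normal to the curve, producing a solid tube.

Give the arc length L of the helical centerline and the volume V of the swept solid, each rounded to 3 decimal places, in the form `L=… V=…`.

2πR = 2π·43 = 270.176968
per-turn = √(270.176968² + 10.5²) = √(72995.5942 + 110.25) = √73105.8442 = 270.380924
L = 3 × 270.380924 = 811.142772
V = π·2.5² × L = 19.634954 × 811.142772 = 15926.751094

L=811.143 V=15926.751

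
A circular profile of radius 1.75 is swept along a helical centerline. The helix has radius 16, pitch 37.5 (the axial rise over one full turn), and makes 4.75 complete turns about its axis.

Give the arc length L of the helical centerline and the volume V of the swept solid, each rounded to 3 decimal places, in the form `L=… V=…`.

L=509.662 V=4903.528

2πR = 2π·16 = 100.530965
per-turn = √(100.530965² + 37.5²) = √(10106.4749 + 1406.25) = √11512.7249 = 107.297367
L = 4.75 × 107.297367 = 509.662492
V = π·1.75² × L = 9.621128 × 509.662492 = 4903.527818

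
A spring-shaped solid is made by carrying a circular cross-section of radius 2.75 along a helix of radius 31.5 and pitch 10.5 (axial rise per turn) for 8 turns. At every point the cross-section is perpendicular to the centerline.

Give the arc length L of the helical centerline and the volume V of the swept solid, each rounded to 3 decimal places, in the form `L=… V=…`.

2πR = 2π·31.5 = 197.920337
per-turn = √(197.920337² + 10.5²) = √(39172.4599 + 110.25) = √39282.7099 = 198.198663
L = 8 × 198.198663 = 1585.589301
V = π·2.75² × L = 23.758294 × 1585.589301 = 37670.897479

L=1585.589 V=37670.897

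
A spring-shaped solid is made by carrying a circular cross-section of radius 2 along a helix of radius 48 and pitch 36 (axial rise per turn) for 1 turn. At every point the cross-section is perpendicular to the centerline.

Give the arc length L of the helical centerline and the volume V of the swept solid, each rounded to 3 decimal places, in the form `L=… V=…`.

L=303.734 V=3816.833

2πR = 2π·48 = 301.592895
per-turn = √(301.592895² + 36²) = √(90958.2742 + 1296) = √92254.2742 = 303.733887
L = 1 × 303.733887 = 303.733887
V = π·2² × L = 12.566371 × 303.733887 = 3816.832593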